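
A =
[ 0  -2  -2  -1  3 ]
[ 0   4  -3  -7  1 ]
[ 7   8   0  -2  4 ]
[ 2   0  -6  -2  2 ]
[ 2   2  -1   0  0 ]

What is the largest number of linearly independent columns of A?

Row reduce to echelon form.
Swap R1 ↔ R3
R4 ← R4 − (2/7)·R1: [0, -16/7, -6, -10/7, 6/7]
R5 ← R5 − (2/7)·R1: [0, -2/7, -1, 4/7, -8/7]
R3 ← R3 + (1/2)·R2: [0, 0, -7/2, -9/2, 7/2]
R4 ← R4 + (4/7)·R2: [0, 0, -54/7, -38/7, 10/7]
R5 ← R5 + (1/14)·R2: [0, 0, -17/14, 1/14, -15/14]
R4 ← R4 − (108/49)·R3: [0, 0, 0, 220/49, -44/7]
R5 ← R5 − (17/49)·R3: [0, 0, 0, 80/49, -16/7]
R5 ← R5 − (4/11)·R4: [0, 0, 0, 0, 0]
Echelon form has 4 nonzero rows, so rank(A) = 4.
The rank gives the maximum number of linearly independent columns: 4.

4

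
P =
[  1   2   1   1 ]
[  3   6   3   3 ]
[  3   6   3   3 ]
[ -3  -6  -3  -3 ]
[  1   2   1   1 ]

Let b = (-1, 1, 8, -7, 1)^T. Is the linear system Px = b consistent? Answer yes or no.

no

Row reduce the augmented matrix [P | b].
R2 ← R2 − (3)·R1: [0, 0, 0, 0, 4]
R3 ← R3 − (3)·R1: [0, 0, 0, 0, 11]
R4 ← R4 + (3)·R1: [0, 0, 0, 0, -10]
R5 ← R5 − R1: [0, 0, 0, 0, 2]
R3 ← R3 − (11/4)·R2: [0, 0, 0, 0, 0]
R4 ← R4 + (5/2)·R2: [0, 0, 0, 0, 0]
R5 ← R5 − (1/2)·R2: [0, 0, 0, 0, 0]
The echelon form has 2 nonzero rows; the last pivot sits in the augmented column, so rank(P) = 1 but rank([P|b]) = 2.
Since the ranks differ, the system is inconsistent.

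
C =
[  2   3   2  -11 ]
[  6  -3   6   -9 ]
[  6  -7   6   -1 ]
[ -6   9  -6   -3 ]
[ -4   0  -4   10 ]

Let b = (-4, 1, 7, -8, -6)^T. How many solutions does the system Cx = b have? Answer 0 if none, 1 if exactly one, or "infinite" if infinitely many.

0

Row reduce the augmented matrix [C | b].
R2 ← R2 − (3)·R1: [0, -12, 0, 24, 13]
R3 ← R3 − (3)·R1: [0, -16, 0, 32, 19]
R4 ← R4 + (3)·R1: [0, 18, 0, -36, -20]
R5 ← R5 + (2)·R1: [0, 6, 0, -12, -14]
R3 ← R3 − (4/3)·R2: [0, 0, 0, 0, 5/3]
R4 ← R4 + (3/2)·R2: [0, 0, 0, 0, -1/2]
R5 ← R5 + (1/2)·R2: [0, 0, 0, 0, -15/2]
R4 ← R4 + (3/10)·R3: [0, 0, 0, 0, 0]
R5 ← R5 + (9/2)·R3: [0, 0, 0, 0, 0]
The echelon form has 3 nonzero rows; the last pivot sits in the augmented column, so rank(C) = 2 but rank([C|b]) = 3.
Since the ranks differ, the system is inconsistent.
It has no solutions.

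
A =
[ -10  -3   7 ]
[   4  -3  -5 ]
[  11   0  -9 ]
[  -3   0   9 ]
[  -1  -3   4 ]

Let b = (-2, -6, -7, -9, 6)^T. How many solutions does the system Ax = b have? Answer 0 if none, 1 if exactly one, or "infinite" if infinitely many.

0

Row reduce the augmented matrix [A | b].
R2 ← R2 + (2/5)·R1: [0, -21/5, -11/5, -34/5]
R3 ← R3 + (11/10)·R1: [0, -33/10, -13/10, -46/5]
R4 ← R4 − (3/10)·R1: [0, 9/10, 69/10, -42/5]
R5 ← R5 − (1/10)·R1: [0, -27/10, 33/10, 31/5]
R3 ← R3 − (11/14)·R2: [0, 0, 3/7, -27/7]
R4 ← R4 + (3/14)·R2: [0, 0, 45/7, -69/7]
R5 ← R5 − (9/14)·R2: [0, 0, 33/7, 74/7]
R4 ← R4 − (15)·R3: [0, 0, 0, 48]
R5 ← R5 − (11)·R3: [0, 0, 0, 53]
R5 ← R5 − (53/48)·R4: [0, 0, 0, 0]
The echelon form has 4 nonzero rows; the last pivot sits in the augmented column, so rank(A) = 3 but rank([A|b]) = 4.
Since the ranks differ, the system is inconsistent.
It has no solutions.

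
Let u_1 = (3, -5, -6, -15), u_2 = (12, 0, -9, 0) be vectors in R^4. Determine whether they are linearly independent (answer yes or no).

yes

Form the matrix with these vectors as rows and row reduce.
R2 ← R2 − (4)·R1: [0, 20, 15, 60]
2 nonzero rows, so the 2 vectors span a space of dimension 2.
Since 2 = 2, the vectors are linearly independent.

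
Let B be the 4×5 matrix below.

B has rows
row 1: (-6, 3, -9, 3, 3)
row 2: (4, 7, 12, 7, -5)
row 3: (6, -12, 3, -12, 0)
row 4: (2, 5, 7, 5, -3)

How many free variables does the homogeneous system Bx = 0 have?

3

Row reduce to echelon form.
R2 ← R2 + (2/3)·R1: [0, 9, 6, 9, -3]
R3 ← R3 + R1: [0, -9, -6, -9, 3]
R4 ← R4 + (1/3)·R1: [0, 6, 4, 6, -2]
R3 ← R3 + R2: [0, 0, 0, 0, 0]
R4 ← R4 − (2/3)·R2: [0, 0, 0, 0, 0]
2 nonzero rows, so rank(B) = 2.
B has 5 columns; by rank–nullity, nullity = 5 − 2 = 3.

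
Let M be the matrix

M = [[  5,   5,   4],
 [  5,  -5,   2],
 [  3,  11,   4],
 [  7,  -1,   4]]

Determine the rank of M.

Row reduce to echelon form.
R2 ← R2 − R1: [0, -10, -2]
R3 ← R3 − (3/5)·R1: [0, 8, 8/5]
R4 ← R4 − (7/5)·R1: [0, -8, -8/5]
R3 ← R3 + (4/5)·R2: [0, 0, 0]
R4 ← R4 − (4/5)·R2: [0, 0, 0]
Echelon form has 2 nonzero rows, so rank(M) = 2.

2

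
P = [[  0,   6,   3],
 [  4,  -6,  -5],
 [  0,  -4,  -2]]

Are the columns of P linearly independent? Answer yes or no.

Row reduce P to echelon form.
Swap R1 ↔ R2
R3 ← R3 + (2/3)·R2: [0, 0, 0]
2 pivots among 3 columns.
Only 2 < 3 pivot columns, so the columns are linearly dependent.

no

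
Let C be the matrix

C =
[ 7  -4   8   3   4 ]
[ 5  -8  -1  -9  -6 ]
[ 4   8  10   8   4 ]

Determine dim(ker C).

Row reduce to echelon form.
R2 ← R2 − (5/7)·R1: [0, -36/7, -47/7, -78/7, -62/7]
R3 ← R3 − (4/7)·R1: [0, 72/7, 38/7, 44/7, 12/7]
R3 ← R3 + (2)·R2: [0, 0, -8, -16, -16]
3 nonzero rows, so rank(C) = 3.
C has 5 columns; by rank–nullity, nullity = 5 − 3 = 2.

2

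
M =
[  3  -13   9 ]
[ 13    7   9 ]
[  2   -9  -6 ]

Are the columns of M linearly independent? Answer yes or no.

yes

Row reduce M to echelon form.
R2 ← R2 − (13/3)·R1: [0, 190/3, -30]
R3 ← R3 − (2/3)·R1: [0, -1/3, -12]
R3 ← R3 + (1/190)·R2: [0, 0, -231/19]
3 pivots among 3 columns.
Every column is a pivot column, so the columns are linearly independent.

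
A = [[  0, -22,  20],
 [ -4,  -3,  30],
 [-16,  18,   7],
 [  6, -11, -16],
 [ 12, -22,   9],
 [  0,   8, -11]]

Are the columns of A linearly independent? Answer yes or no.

Row reduce A to echelon form.
Swap R1 ↔ R2
R3 ← R3 − (4)·R1: [0, 30, -113]
R4 ← R4 + (3/2)·R1: [0, -31/2, 29]
R5 ← R5 + (3)·R1: [0, -31, 99]
R3 ← R3 + (15/11)·R2: [0, 0, -943/11]
R4 ← R4 − (31/44)·R2: [0, 0, 164/11]
R5 ← R5 − (31/22)·R2: [0, 0, 779/11]
R6 ← R6 + (4/11)·R2: [0, 0, -41/11]
R4 ← R4 + (4/23)·R3: [0, 0, 0]
R5 ← R5 + (19/23)·R3: [0, 0, 0]
R6 ← R6 − (1/23)·R3: [0, 0, 0]
3 pivots among 3 columns.
Every column is a pivot column, so the columns are linearly independent.

yes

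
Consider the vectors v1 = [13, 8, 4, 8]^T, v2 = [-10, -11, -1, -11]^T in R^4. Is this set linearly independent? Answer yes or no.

Form the matrix with these vectors as rows and row reduce.
R2 ← R2 + (10/13)·R1: [0, -63/13, 27/13, -63/13]
2 nonzero rows, so the 2 vectors span a space of dimension 2.
Since 2 = 2, the vectors are linearly independent.

yes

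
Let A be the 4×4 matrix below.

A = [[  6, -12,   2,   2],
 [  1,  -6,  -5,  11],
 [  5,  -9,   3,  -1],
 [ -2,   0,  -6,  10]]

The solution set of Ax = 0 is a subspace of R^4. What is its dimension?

2

Row reduce to echelon form.
R2 ← R2 − (1/6)·R1: [0, -4, -16/3, 32/3]
R3 ← R3 − (5/6)·R1: [0, 1, 4/3, -8/3]
R4 ← R4 + (1/3)·R1: [0, -4, -16/3, 32/3]
R3 ← R3 + (1/4)·R2: [0, 0, 0, 0]
R4 ← R4 − R2: [0, 0, 0, 0]
2 nonzero rows, so rank(A) = 2.
A has 4 columns; by rank–nullity, nullity = 4 − 2 = 2.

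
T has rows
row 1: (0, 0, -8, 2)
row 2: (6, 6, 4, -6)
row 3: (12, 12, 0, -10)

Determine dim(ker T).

Row reduce to echelon form.
Swap R1 ↔ R2
R3 ← R3 − (2)·R1: [0, 0, -8, 2]
R3 ← R3 − R2: [0, 0, 0, 0]
2 nonzero rows, so rank(T) = 2.
T has 4 columns; by rank–nullity, nullity = 4 − 2 = 2.

2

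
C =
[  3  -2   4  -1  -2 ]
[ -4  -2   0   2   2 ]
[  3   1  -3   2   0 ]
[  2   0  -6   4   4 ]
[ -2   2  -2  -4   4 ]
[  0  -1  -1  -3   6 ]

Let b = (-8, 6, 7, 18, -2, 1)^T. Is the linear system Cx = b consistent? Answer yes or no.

Row reduce the augmented matrix [C | b].
R2 ← R2 + (4/3)·R1: [0, -14/3, 16/3, 2/3, -2/3, -14/3]
R3 ← R3 − R1: [0, 3, -7, 3, 2, 15]
R4 ← R4 − (2/3)·R1: [0, 4/3, -26/3, 14/3, 16/3, 70/3]
R5 ← R5 + (2/3)·R1: [0, 2/3, 2/3, -14/3, 8/3, -22/3]
R3 ← R3 + (9/14)·R2: [0, 0, -25/7, 24/7, 11/7, 12]
R4 ← R4 + (2/7)·R2: [0, 0, -50/7, 34/7, 36/7, 22]
R5 ← R5 + (1/7)·R2: [0, 0, 10/7, -32/7, 18/7, -8]
R6 ← R6 − (3/14)·R2: [0, 0, -15/7, -22/7, 43/7, 2]
R4 ← R4 − (2)·R3: [0, 0, 0, -2, 2, -2]
R5 ← R5 + (2/5)·R3: [0, 0, 0, -16/5, 16/5, -16/5]
R6 ← R6 − (3/5)·R3: [0, 0, 0, -26/5, 26/5, -26/5]
R5 ← R5 − (8/5)·R4: [0, 0, 0, 0, 0, 0]
R6 ← R6 − (13/5)·R4: [0, 0, 0, 0, 0, 0]
The echelon form has 4 nonzero rows, and every pivot lies in the first 5 columns, so rank(C) = rank([C|b]) = 4.
The system is consistent.

yes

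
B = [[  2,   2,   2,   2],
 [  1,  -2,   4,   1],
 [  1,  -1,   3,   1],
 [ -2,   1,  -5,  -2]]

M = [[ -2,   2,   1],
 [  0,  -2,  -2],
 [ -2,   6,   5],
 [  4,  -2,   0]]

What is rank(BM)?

2

First compute BM:
[[  0,   8,   8],
 [ -6,  28,  25],
 [ -4,  20,  18],
 [  6, -32, -29]]
Now row reduce the product.
Swap R1 ↔ R2
R3 ← R3 − (2/3)·R1: [0, 4/3, 4/3]
R4 ← R4 + R1: [0, -4, -4]
R3 ← R3 − (1/6)·R2: [0, 0, 0]
R4 ← R4 + (1/2)·R2: [0, 0, 0]
2 nonzero rows, so rank(BM) = 2.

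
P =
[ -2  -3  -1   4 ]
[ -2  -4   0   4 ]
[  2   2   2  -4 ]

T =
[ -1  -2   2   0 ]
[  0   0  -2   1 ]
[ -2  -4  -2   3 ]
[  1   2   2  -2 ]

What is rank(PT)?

2

First compute PT:
[[  8,  16,  12, -14],
 [  6,  12,  12, -12],
 [-10, -20, -12,  16]]
Now row reduce the product.
R2 ← R2 − (3/4)·R1: [0, 0, 3, -3/2]
R3 ← R3 + (5/4)·R1: [0, 0, 3, -3/2]
R3 ← R3 − R2: [0, 0, 0, 0]
2 nonzero rows, so rank(PT) = 2.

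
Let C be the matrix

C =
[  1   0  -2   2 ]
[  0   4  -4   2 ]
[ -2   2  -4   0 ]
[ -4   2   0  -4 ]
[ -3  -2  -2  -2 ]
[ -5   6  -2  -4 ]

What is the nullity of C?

Row reduce to echelon form.
R3 ← R3 + (2)·R1: [0, 2, -8, 4]
R4 ← R4 + (4)·R1: [0, 2, -8, 4]
R5 ← R5 + (3)·R1: [0, -2, -8, 4]
R6 ← R6 + (5)·R1: [0, 6, -12, 6]
R3 ← R3 − (1/2)·R2: [0, 0, -6, 3]
R4 ← R4 − (1/2)·R2: [0, 0, -6, 3]
R5 ← R5 + (1/2)·R2: [0, 0, -10, 5]
R6 ← R6 − (3/2)·R2: [0, 0, -6, 3]
R4 ← R4 − R3: [0, 0, 0, 0]
R5 ← R5 − (5/3)·R3: [0, 0, 0, 0]
R6 ← R6 − R3: [0, 0, 0, 0]
3 nonzero rows, so rank(C) = 3.
C has 4 columns; by rank–nullity, nullity = 4 − 3 = 1.

1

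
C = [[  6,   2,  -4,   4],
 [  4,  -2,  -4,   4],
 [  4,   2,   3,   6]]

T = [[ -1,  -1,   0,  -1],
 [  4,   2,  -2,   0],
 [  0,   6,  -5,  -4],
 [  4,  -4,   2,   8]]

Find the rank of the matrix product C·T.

3

First compute CT:
[[ 18, -42,  24,  42],
 [  4, -48,  32,  44],
 [ 28,  -6,  -7,  32]]
Now row reduce the product.
R2 ← R2 − (2/9)·R1: [0, -116/3, 80/3, 104/3]
R3 ← R3 − (14/9)·R1: [0, 178/3, -133/3, -100/3]
R3 ← R3 + (89/58)·R2: [0, 0, -99/29, 576/29]
3 nonzero rows, so rank(CT) = 3.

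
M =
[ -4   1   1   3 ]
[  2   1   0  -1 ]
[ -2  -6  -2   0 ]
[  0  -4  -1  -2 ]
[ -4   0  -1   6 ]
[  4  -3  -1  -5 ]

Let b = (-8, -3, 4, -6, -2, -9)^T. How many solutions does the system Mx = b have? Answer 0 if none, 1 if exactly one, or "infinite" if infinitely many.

Row reduce the augmented matrix [M | b].
R2 ← R2 + (1/2)·R1: [0, 3/2, 1/2, 1/2, -7]
R3 ← R3 − (1/2)·R1: [0, -13/2, -5/2, -3/2, 8]
R5 ← R5 − R1: [0, -1, -2, 3, 6]
R6 ← R6 + R1: [0, -2, 0, -2, -17]
R3 ← R3 + (13/3)·R2: [0, 0, -1/3, 2/3, -67/3]
R4 ← R4 + (8/3)·R2: [0, 0, 1/3, -2/3, -74/3]
R5 ← R5 + (2/3)·R2: [0, 0, -5/3, 10/3, 4/3]
R6 ← R6 + (4/3)·R2: [0, 0, 2/3, -4/3, -79/3]
R4 ← R4 + R3: [0, 0, 0, 0, -47]
R5 ← R5 − (5)·R3: [0, 0, 0, 0, 113]
R6 ← R6 + (2)·R3: [0, 0, 0, 0, -71]
R5 ← R5 + (113/47)·R4: [0, 0, 0, 0, 0]
R6 ← R6 − (71/47)·R4: [0, 0, 0, 0, 0]
The echelon form has 4 nonzero rows; the last pivot sits in the augmented column, so rank(M) = 3 but rank([M|b]) = 4.
Since the ranks differ, the system is inconsistent.
It has no solutions.

0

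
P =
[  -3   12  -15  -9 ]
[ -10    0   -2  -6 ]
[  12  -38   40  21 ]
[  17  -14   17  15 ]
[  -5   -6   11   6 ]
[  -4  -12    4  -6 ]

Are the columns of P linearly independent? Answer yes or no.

no

Row reduce P to echelon form.
R2 ← R2 − (10/3)·R1: [0, -40, 48, 24]
R3 ← R3 + (4)·R1: [0, 10, -20, -15]
R4 ← R4 + (17/3)·R1: [0, 54, -68, -36]
R5 ← R5 − (5/3)·R1: [0, -26, 36, 21]
R6 ← R6 − (4/3)·R1: [0, -28, 24, 6]
R3 ← R3 + (1/4)·R2: [0, 0, -8, -9]
R4 ← R4 + (27/20)·R2: [0, 0, -16/5, -18/5]
R5 ← R5 − (13/20)·R2: [0, 0, 24/5, 27/5]
R6 ← R6 − (7/10)·R2: [0, 0, -48/5, -54/5]
R4 ← R4 − (2/5)·R3: [0, 0, 0, 0]
R5 ← R5 + (3/5)·R3: [0, 0, 0, 0]
R6 ← R6 − (6/5)·R3: [0, 0, 0, 0]
3 pivots among 4 columns.
Only 3 < 4 pivot columns, so the columns are linearly dependent.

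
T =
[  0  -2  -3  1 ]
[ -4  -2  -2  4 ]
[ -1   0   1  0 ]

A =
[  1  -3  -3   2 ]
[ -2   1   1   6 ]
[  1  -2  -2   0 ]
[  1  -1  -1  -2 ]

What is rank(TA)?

2

First compute TA:
[[  2,   3,   3, -14],
 [  2,  10,  10, -28],
 [  0,   1,   1,  -2]]
Now row reduce the product.
R2 ← R2 − R1: [0, 7, 7, -14]
R3 ← R3 − (1/7)·R2: [0, 0, 0, 0]
2 nonzero rows, so rank(TA) = 2.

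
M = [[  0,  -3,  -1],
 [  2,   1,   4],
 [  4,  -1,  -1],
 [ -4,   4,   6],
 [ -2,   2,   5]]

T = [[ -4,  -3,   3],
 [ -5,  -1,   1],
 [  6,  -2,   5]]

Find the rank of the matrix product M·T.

First compute MT:
[[  9,   5,  -8],
 [ 11, -15,  27],
 [-17,  -9,   6],
 [ 32,  -4,  22],
 [ 28,  -6,  21]]
Now row reduce the product.
R2 ← R2 − (11/9)·R1: [0, -190/9, 331/9]
R3 ← R3 + (17/9)·R1: [0, 4/9, -82/9]
R4 ← R4 − (32/9)·R1: [0, -196/9, 454/9]
R5 ← R5 − (28/9)·R1: [0, -194/9, 413/9]
R3 ← R3 + (2/95)·R2: [0, 0, -792/95]
R4 ← R4 − (98/95)·R2: [0, 0, 1188/95]
R5 ← R5 − (97/95)·R2: [0, 0, 792/95]
R4 ← R4 + (3/2)·R3: [0, 0, 0]
R5 ← R5 + R3: [0, 0, 0]
3 nonzero rows, so rank(MT) = 3.

3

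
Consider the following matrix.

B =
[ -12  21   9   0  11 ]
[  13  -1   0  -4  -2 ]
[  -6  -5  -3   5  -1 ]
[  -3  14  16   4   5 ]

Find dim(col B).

Row reduce to echelon form.
R2 ← R2 + (13/12)·R1: [0, 87/4, 39/4, -4, 119/12]
R3 ← R3 − (1/2)·R1: [0, -31/2, -15/2, 5, -13/2]
R4 ← R4 − (1/4)·R1: [0, 35/4, 55/4, 4, 9/4]
R3 ← R3 + (62/87)·R2: [0, 0, -16/29, 187/87, 148/261]
R4 ← R4 − (35/87)·R2: [0, 0, 285/29, 488/87, -454/261]
R4 ← R4 + (285/16)·R3: [0, 0, 0, 2107/48, 301/36]
Echelon form has 4 nonzero rows, so rank(B) = 4.
The column space has dimension equal to the rank: 4.

4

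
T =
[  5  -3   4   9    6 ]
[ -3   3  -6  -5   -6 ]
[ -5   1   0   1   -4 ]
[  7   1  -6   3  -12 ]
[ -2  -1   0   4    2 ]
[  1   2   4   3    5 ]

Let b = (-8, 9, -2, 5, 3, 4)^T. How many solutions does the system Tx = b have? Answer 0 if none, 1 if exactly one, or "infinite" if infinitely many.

Row reduce the augmented matrix [T | b].
R2 ← R2 + (3/5)·R1: [0, 6/5, -18/5, 2/5, -12/5, 21/5]
R3 ← R3 + R1: [0, -2, 4, 10, 2, -10]
R4 ← R4 − (7/5)·R1: [0, 26/5, -58/5, -48/5, -102/5, 81/5]
R5 ← R5 + (2/5)·R1: [0, -11/5, 8/5, 38/5, 22/5, -1/5]
R6 ← R6 − (1/5)·R1: [0, 13/5, 16/5, 6/5, 19/5, 28/5]
R3 ← R3 + (5/3)·R2: [0, 0, -2, 32/3, -2, -3]
R4 ← R4 − (13/3)·R2: [0, 0, 4, -34/3, -10, -2]
R5 ← R5 + (11/6)·R2: [0, 0, -5, 25/3, 0, 15/2]
R6 ← R6 − (13/6)·R2: [0, 0, 11, 1/3, 9, -7/2]
R4 ← R4 + (2)·R3: [0, 0, 0, 10, -14, -8]
R5 ← R5 − (5/2)·R3: [0, 0, 0, -55/3, 5, 15]
R6 ← R6 + (11/2)·R3: [0, 0, 0, 59, -2, -20]
R5 ← R5 + (11/6)·R4: [0, 0, 0, 0, -62/3, 1/3]
R6 ← R6 − (59/10)·R4: [0, 0, 0, 0, 403/5, 136/5]
R6 ← R6 + (39/10)·R5: [0, 0, 0, 0, 0, 57/2]
The echelon form has 6 nonzero rows; the last pivot sits in the augmented column, so rank(T) = 5 but rank([T|b]) = 6.
Since the ranks differ, the system is inconsistent.
It has no solutions.

0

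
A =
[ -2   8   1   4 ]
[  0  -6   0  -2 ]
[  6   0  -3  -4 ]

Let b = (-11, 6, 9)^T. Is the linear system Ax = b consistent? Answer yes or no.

Row reduce the augmented matrix [A | b].
R3 ← R3 + (3)·R1: [0, 24, 0, 8, -24]
R3 ← R3 + (4)·R2: [0, 0, 0, 0, 0]
The echelon form has 2 nonzero rows, and every pivot lies in the first 4 columns, so rank(A) = rank([A|b]) = 2.
The system is consistent.

yes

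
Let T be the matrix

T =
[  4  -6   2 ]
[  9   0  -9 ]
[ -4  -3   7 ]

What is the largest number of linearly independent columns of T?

2

Row reduce to echelon form.
R2 ← R2 − (9/4)·R1: [0, 27/2, -27/2]
R3 ← R3 + R1: [0, -9, 9]
R3 ← R3 + (2/3)·R2: [0, 0, 0]
Echelon form has 2 nonzero rows, so rank(T) = 2.
The rank gives the maximum number of linearly independent columns: 2.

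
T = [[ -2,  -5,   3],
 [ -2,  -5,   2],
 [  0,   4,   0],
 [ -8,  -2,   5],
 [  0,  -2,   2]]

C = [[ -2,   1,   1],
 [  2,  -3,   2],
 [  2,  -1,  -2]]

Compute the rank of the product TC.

First compute TC:
[[  0,  10, -18],
 [ -2,  11, -16],
 [  8, -12,   8],
 [ 22,  -7, -22],
 [  0,   4,  -8]]
Now row reduce the product.
Swap R1 ↔ R2
R3 ← R3 + (4)·R1: [0, 32, -56]
R4 ← R4 + (11)·R1: [0, 114, -198]
R3 ← R3 − (16/5)·R2: [0, 0, 8/5]
R4 ← R4 − (57/5)·R2: [0, 0, 36/5]
R5 ← R5 − (2/5)·R2: [0, 0, -4/5]
R4 ← R4 − (9/2)·R3: [0, 0, 0]
R5 ← R5 + (1/2)·R3: [0, 0, 0]
3 nonzero rows, so rank(TC) = 3.

3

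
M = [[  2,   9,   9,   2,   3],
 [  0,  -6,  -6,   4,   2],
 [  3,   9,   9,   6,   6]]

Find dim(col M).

2

Row reduce to echelon form.
R3 ← R3 − (3/2)·R1: [0, -9/2, -9/2, 3, 3/2]
R3 ← R3 − (3/4)·R2: [0, 0, 0, 0, 0]
Echelon form has 2 nonzero rows, so rank(M) = 2.
The column space has dimension equal to the rank: 2.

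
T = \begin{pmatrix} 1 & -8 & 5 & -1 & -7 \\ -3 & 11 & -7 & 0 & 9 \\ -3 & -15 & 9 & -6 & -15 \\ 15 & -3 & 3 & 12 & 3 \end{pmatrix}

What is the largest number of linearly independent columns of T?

2

Row reduce to echelon form.
R2 ← R2 + (3)·R1: [0, -13, 8, -3, -12]
R3 ← R3 + (3)·R1: [0, -39, 24, -9, -36]
R4 ← R4 − (15)·R1: [0, 117, -72, 27, 108]
R3 ← R3 − (3)·R2: [0, 0, 0, 0, 0]
R4 ← R4 + (9)·R2: [0, 0, 0, 0, 0]
Echelon form has 2 nonzero rows, so rank(T) = 2.
The rank gives the maximum number of linearly independent columns: 2.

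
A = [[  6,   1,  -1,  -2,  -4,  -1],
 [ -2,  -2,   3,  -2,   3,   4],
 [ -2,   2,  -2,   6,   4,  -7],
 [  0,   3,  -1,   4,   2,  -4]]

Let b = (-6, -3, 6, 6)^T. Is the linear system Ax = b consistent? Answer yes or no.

yes

Row reduce the augmented matrix [A | b].
R2 ← R2 + (1/3)·R1: [0, -5/3, 8/3, -8/3, 5/3, 11/3, -5]
R3 ← R3 + (1/3)·R1: [0, 7/3, -7/3, 16/3, 8/3, -22/3, 4]
R3 ← R3 + (7/5)·R2: [0, 0, 7/5, 8/5, 5, -11/5, -3]
R4 ← R4 + (9/5)·R2: [0, 0, 19/5, -4/5, 5, 13/5, -3]
R4 ← R4 − (19/7)·R3: [0, 0, 0, -36/7, -60/7, 60/7, 36/7]
The echelon form has 4 nonzero rows, and every pivot lies in the first 6 columns, so rank(A) = rank([A|b]) = 4.
The system is consistent.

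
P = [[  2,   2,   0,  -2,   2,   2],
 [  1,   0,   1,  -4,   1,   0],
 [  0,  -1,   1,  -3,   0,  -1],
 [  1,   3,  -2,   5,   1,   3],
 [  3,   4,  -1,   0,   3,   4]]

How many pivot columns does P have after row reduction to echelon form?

2

Row reduce to echelon form.
R2 ← R2 − (1/2)·R1: [0, -1, 1, -3, 0, -1]
R4 ← R4 − (1/2)·R1: [0, 2, -2, 6, 0, 2]
R5 ← R5 − (3/2)·R1: [0, 1, -1, 3, 0, 1]
R3 ← R3 − R2: [0, 0, 0, 0, 0, 0]
R4 ← R4 + (2)·R2: [0, 0, 0, 0, 0, 0]
R5 ← R5 + R2: [0, 0, 0, 0, 0, 0]
Echelon form has 2 nonzero rows, so rank(P) = 2.
Each nonzero row contributes one pivot column: 2 pivot columns.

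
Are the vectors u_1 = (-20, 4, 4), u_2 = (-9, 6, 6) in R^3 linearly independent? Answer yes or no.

Form the matrix with these vectors as rows and row reduce.
R2 ← R2 − (9/20)·R1: [0, 21/5, 21/5]
2 nonzero rows, so the 2 vectors span a space of dimension 2.
Since 2 = 2, the vectors are linearly independent.

yes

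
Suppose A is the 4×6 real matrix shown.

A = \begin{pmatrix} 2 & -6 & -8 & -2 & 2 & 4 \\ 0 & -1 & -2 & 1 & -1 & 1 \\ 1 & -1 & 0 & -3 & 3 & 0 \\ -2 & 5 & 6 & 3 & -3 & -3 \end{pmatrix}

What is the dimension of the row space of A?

2

Row reduce to echelon form.
R3 ← R3 − (1/2)·R1: [0, 2, 4, -2, 2, -2]
R4 ← R4 + R1: [0, -1, -2, 1, -1, 1]
R3 ← R3 + (2)·R2: [0, 0, 0, 0, 0, 0]
R4 ← R4 − R2: [0, 0, 0, 0, 0, 0]
Echelon form has 2 nonzero rows, so rank(A) = 2.
The row space has dimension equal to the rank: 2.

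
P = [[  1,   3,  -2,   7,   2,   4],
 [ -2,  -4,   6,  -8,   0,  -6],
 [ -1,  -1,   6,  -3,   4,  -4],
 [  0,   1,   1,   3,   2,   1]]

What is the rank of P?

3

Row reduce to echelon form.
R2 ← R2 + (2)·R1: [0, 2, 2, 6, 4, 2]
R3 ← R3 + R1: [0, 2, 4, 4, 6, 0]
R3 ← R3 − R2: [0, 0, 2, -2, 2, -2]
R4 ← R4 − (1/2)·R2: [0, 0, 0, 0, 0, 0]
Echelon form has 3 nonzero rows, so rank(P) = 3.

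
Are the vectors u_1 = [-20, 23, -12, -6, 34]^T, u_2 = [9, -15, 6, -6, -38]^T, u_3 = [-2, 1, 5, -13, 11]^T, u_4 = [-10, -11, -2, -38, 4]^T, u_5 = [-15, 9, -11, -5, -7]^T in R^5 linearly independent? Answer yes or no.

Form the matrix with these vectors as rows and row reduce.
R2 ← R2 + (9/20)·R1: [0, -93/20, 3/5, -87/10, -227/10]
R3 ← R3 − (1/10)·R1: [0, -13/10, 31/5, -62/5, 38/5]
R4 ← R4 − (1/2)·R1: [0, -45/2, 4, -35, -13]
R5 ← R5 − (3/4)·R1: [0, -33/4, -2, -1/2, -65/2]
R3 ← R3 − (26/93)·R2: [0, 0, 187/31, -309/31, 1297/93]
R4 ← R4 − (150/31)·R2: [0, 0, 34/31, 220/31, 3002/31]
R5 ← R5 − (55/31)·R2: [0, 0, -95/31, 463/31, 241/31]
R4 ← R4 − (2/11)·R3: [0, 0, 0, 98/11, 3112/33]
R5 ← R5 + (95/187)·R3: [0, 0, 0, 1846/187, 8336/561]
R5 ← R5 − (923/833)·R4: [0, 0, 0, 0, -4392/49]
5 nonzero rows, so the 5 vectors span a space of dimension 5.
Since 5 = 5, the vectors are linearly independent.

yes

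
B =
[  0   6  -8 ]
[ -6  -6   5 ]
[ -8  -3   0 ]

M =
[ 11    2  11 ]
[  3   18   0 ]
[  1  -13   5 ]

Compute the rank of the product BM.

2

First compute BM:
[[ 10, 212, -40],
 [-79, -185, -41],
 [-97, -70, -88]]
Now row reduce the product.
R2 ← R2 + (79/10)·R1: [0, 7449/5, -357]
R3 ← R3 + (97/10)·R1: [0, 9932/5, -476]
R3 ← R3 − (4/3)·R2: [0, 0, 0]
2 nonzero rows, so rank(BM) = 2.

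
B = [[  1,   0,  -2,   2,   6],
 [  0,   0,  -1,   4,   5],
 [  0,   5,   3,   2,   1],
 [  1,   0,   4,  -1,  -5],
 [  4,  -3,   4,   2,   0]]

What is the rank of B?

4

Row reduce to echelon form.
R4 ← R4 − R1: [0, 0, 6, -3, -11]
R5 ← R5 − (4)·R1: [0, -3, 12, -6, -24]
Swap R2 ↔ R3
R5 ← R5 + (3/5)·R2: [0, 0, 69/5, -24/5, -117/5]
R4 ← R4 + (6)·R3: [0, 0, 0, 21, 19]
R5 ← R5 + (69/5)·R3: [0, 0, 0, 252/5, 228/5]
R5 ← R5 − (12/5)·R4: [0, 0, 0, 0, 0]
Echelon form has 4 nonzero rows, so rank(B) = 4.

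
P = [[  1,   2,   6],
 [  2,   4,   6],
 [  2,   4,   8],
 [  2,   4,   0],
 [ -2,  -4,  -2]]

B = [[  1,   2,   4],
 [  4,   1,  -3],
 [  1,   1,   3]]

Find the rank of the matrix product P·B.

2

First compute PB:
[[ 15,  10,  16],
 [ 24,  14,  14],
 [ 26,  16,  20],
 [ 18,   8,  -4],
 [-20, -10,  -2]]
Now row reduce the product.
R2 ← R2 − (8/5)·R1: [0, -2, -58/5]
R3 ← R3 − (26/15)·R1: [0, -4/3, -116/15]
R4 ← R4 − (6/5)·R1: [0, -4, -116/5]
R5 ← R5 + (4/3)·R1: [0, 10/3, 58/3]
R3 ← R3 − (2/3)·R2: [0, 0, 0]
R4 ← R4 − (2)·R2: [0, 0, 0]
R5 ← R5 + (5/3)·R2: [0, 0, 0]
2 nonzero rows, so rank(PB) = 2.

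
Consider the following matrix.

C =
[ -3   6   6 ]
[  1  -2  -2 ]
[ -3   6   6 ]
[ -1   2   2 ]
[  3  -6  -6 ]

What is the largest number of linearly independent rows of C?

1

Row reduce to echelon form.
R2 ← R2 + (1/3)·R1: [0, 0, 0]
R3 ← R3 − R1: [0, 0, 0]
R4 ← R4 − (1/3)·R1: [0, 0, 0]
R5 ← R5 + R1: [0, 0, 0]
Echelon form has 1 nonzero row, so rank(C) = 1.
The rank gives the maximum number of linearly independent rows: 1.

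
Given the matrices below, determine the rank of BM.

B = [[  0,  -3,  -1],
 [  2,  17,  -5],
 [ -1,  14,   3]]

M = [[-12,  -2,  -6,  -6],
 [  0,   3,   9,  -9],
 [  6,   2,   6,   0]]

First compute BM:
[[ -6, -11, -33,  27],
 [-54,  37, 111, -165],
 [ 30,  50, 150, -120]]
Now row reduce the product.
R2 ← R2 − (9)·R1: [0, 136, 408, -408]
R3 ← R3 + (5)·R1: [0, -5, -15, 15]
R3 ← R3 + (5/136)·R2: [0, 0, 0, 0]
2 nonzero rows, so rank(BM) = 2.

2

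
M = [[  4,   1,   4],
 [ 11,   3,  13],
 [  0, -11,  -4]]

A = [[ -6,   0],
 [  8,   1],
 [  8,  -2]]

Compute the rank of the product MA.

2

First compute MA:
[[ 16,  -7],
 [ 62, -23],
 [-120,  -3]]
Now row reduce the product.
R2 ← R2 − (31/8)·R1: [0, 33/8]
R3 ← R3 + (15/2)·R1: [0, -111/2]
R3 ← R3 + (148/11)·R2: [0, 0]
2 nonzero rows, so rank(MA) = 2.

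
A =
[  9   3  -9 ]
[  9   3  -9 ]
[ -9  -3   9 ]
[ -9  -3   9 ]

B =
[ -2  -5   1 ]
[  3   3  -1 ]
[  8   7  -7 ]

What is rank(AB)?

First compute AB:
[[-81, -99,  69],
 [-81, -99,  69],
 [ 81,  99, -69],
 [ 81,  99, -69]]
Now row reduce the product.
R2 ← R2 − R1: [0, 0, 0]
R3 ← R3 + R1: [0, 0, 0]
R4 ← R4 + R1: [0, 0, 0]
1 nonzero row, so rank(AB) = 1.

1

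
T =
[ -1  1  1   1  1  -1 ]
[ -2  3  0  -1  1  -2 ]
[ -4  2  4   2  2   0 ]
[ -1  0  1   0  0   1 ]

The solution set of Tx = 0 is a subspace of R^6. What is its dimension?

3

Row reduce to echelon form.
R2 ← R2 − (2)·R1: [0, 1, -2, -3, -1, 0]
R3 ← R3 − (4)·R1: [0, -2, 0, -2, -2, 4]
R4 ← R4 − R1: [0, -1, 0, -1, -1, 2]
R3 ← R3 + (2)·R2: [0, 0, -4, -8, -4, 4]
R4 ← R4 + R2: [0, 0, -2, -4, -2, 2]
R4 ← R4 − (1/2)·R3: [0, 0, 0, 0, 0, 0]
3 nonzero rows, so rank(T) = 3.
T has 6 columns; by rank–nullity, nullity = 6 − 3 = 3.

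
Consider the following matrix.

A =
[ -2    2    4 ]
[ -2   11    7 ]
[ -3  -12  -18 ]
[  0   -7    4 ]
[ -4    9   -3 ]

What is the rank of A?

3

Row reduce to echelon form.
R2 ← R2 − R1: [0, 9, 3]
R3 ← R3 − (3/2)·R1: [0, -15, -24]
R5 ← R5 − (2)·R1: [0, 5, -11]
R3 ← R3 + (5/3)·R2: [0, 0, -19]
R4 ← R4 + (7/9)·R2: [0, 0, 19/3]
R5 ← R5 − (5/9)·R2: [0, 0, -38/3]
R4 ← R4 + (1/3)·R3: [0, 0, 0]
R5 ← R5 − (2/3)·R3: [0, 0, 0]
Echelon form has 3 nonzero rows, so rank(A) = 3.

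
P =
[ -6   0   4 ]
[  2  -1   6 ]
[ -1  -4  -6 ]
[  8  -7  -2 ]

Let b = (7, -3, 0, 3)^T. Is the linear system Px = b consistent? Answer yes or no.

Row reduce the augmented matrix [P | b].
R2 ← R2 + (1/3)·R1: [0, -1, 22/3, -2/3]
R3 ← R3 − (1/6)·R1: [0, -4, -20/3, -7/6]
R4 ← R4 + (4/3)·R1: [0, -7, 10/3, 37/3]
R3 ← R3 − (4)·R2: [0, 0, -36, 3/2]
R4 ← R4 − (7)·R2: [0, 0, -48, 17]
R4 ← R4 − (4/3)·R3: [0, 0, 0, 15]
The echelon form has 4 nonzero rows; the last pivot sits in the augmented column, so rank(P) = 3 but rank([P|b]) = 4.
Since the ranks differ, the system is inconsistent.

no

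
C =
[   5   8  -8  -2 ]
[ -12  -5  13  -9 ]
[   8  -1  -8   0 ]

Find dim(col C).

Row reduce to echelon form.
R2 ← R2 + (12/5)·R1: [0, 71/5, -31/5, -69/5]
R3 ← R3 − (8/5)·R1: [0, -69/5, 24/5, 16/5]
R3 ← R3 + (69/71)·R2: [0, 0, -87/71, -725/71]
Echelon form has 3 nonzero rows, so rank(C) = 3.
The column space has dimension equal to the rank: 3.

3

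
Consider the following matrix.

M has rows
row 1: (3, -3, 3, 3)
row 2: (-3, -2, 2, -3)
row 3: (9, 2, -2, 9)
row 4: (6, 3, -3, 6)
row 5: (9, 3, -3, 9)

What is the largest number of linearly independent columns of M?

Row reduce to echelon form.
R2 ← R2 + R1: [0, -5, 5, 0]
R3 ← R3 − (3)·R1: [0, 11, -11, 0]
R4 ← R4 − (2)·R1: [0, 9, -9, 0]
R5 ← R5 − (3)·R1: [0, 12, -12, 0]
R3 ← R3 + (11/5)·R2: [0, 0, 0, 0]
R4 ← R4 + (9/5)·R2: [0, 0, 0, 0]
R5 ← R5 + (12/5)·R2: [0, 0, 0, 0]
Echelon form has 2 nonzero rows, so rank(M) = 2.
The rank gives the maximum number of linearly independent columns: 2.

2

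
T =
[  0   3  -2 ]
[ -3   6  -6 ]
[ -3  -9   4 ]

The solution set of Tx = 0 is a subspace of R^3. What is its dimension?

Row reduce to echelon form.
Swap R1 ↔ R2
R3 ← R3 − R1: [0, -15, 10]
R3 ← R3 + (5)·R2: [0, 0, 0]
2 nonzero rows, so rank(T) = 2.
T has 3 columns; by rank–nullity, nullity = 3 − 2 = 1.

1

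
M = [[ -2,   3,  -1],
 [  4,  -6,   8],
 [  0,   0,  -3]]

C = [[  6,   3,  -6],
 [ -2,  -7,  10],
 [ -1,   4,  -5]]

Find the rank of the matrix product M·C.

2

First compute MC:
[[-17, -31,  47],
 [ 28,  86, -124],
 [  3, -12,  15]]
Now row reduce the product.
R2 ← R2 + (28/17)·R1: [0, 594/17, -792/17]
R3 ← R3 + (3/17)·R1: [0, -297/17, 396/17]
R3 ← R3 + (1/2)·R2: [0, 0, 0]
2 nonzero rows, so rank(MC) = 2.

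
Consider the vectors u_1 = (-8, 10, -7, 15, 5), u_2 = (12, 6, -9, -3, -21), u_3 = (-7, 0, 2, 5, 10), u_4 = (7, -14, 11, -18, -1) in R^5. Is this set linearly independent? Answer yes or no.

no

Form the matrix with these vectors as rows and row reduce.
R2 ← R2 + (3/2)·R1: [0, 21, -39/2, 39/2, -27/2]
R3 ← R3 − (7/8)·R1: [0, -35/4, 65/8, -65/8, 45/8]
R4 ← R4 + (7/8)·R1: [0, -21/4, 39/8, -39/8, 27/8]
R3 ← R3 + (5/12)·R2: [0, 0, 0, 0, 0]
R4 ← R4 + (1/4)·R2: [0, 0, 0, 0, 0]
2 nonzero rows, so the 4 vectors span a space of dimension 2.
Since 2 < 4, the vectors are linearly dependent.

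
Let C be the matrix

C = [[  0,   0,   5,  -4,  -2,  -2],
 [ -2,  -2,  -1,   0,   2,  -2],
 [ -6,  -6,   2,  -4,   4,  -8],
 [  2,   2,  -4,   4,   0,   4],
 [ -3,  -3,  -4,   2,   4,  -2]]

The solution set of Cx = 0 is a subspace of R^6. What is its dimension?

Row reduce to echelon form.
Swap R1 ↔ R2
R3 ← R3 − (3)·R1: [0, 0, 5, -4, -2, -2]
R4 ← R4 + R1: [0, 0, -5, 4, 2, 2]
R5 ← R5 − (3/2)·R1: [0, 0, -5/2, 2, 1, 1]
R3 ← R3 − R2: [0, 0, 0, 0, 0, 0]
R4 ← R4 + R2: [0, 0, 0, 0, 0, 0]
R5 ← R5 + (1/2)·R2: [0, 0, 0, 0, 0, 0]
2 nonzero rows, so rank(C) = 2.
C has 6 columns; by rank–nullity, nullity = 6 − 2 = 4.

4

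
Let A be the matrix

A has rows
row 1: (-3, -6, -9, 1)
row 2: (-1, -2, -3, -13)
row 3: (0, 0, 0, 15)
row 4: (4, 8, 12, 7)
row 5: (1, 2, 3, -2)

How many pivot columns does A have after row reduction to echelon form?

Row reduce to echelon form.
R2 ← R2 − (1/3)·R1: [0, 0, 0, -40/3]
R4 ← R4 + (4/3)·R1: [0, 0, 0, 25/3]
R5 ← R5 + (1/3)·R1: [0, 0, 0, -5/3]
R3 ← R3 + (9/8)·R2: [0, 0, 0, 0]
R4 ← R4 + (5/8)·R2: [0, 0, 0, 0]
R5 ← R5 − (1/8)·R2: [0, 0, 0, 0]
Echelon form has 2 nonzero rows, so rank(A) = 2.
Each nonzero row contributes one pivot column: 2 pivot columns.

2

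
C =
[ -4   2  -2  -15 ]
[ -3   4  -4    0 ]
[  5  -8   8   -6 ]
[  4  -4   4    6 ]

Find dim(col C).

2

Row reduce to echelon form.
R2 ← R2 − (3/4)·R1: [0, 5/2, -5/2, 45/4]
R3 ← R3 + (5/4)·R1: [0, -11/2, 11/2, -99/4]
R4 ← R4 + R1: [0, -2, 2, -9]
R3 ← R3 + (11/5)·R2: [0, 0, 0, 0]
R4 ← R4 + (4/5)·R2: [0, 0, 0, 0]
Echelon form has 2 nonzero rows, so rank(C) = 2.
The column space has dimension equal to the rank: 2.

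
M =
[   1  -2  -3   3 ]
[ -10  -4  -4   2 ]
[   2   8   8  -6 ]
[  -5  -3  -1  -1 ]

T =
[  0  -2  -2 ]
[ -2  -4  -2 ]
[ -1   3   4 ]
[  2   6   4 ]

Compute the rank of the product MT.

First compute MT:
[[ 13,  15,   2],
 [ 16,  36,  20],
 [-36, -48, -12],
 [  5,  13,   8]]
Now row reduce the product.
R2 ← R2 − (16/13)·R1: [0, 228/13, 228/13]
R3 ← R3 + (36/13)·R1: [0, -84/13, -84/13]
R4 ← R4 − (5/13)·R1: [0, 94/13, 94/13]
R3 ← R3 + (7/19)·R2: [0, 0, 0]
R4 ← R4 − (47/114)·R2: [0, 0, 0]
2 nonzero rows, so rank(MT) = 2.

2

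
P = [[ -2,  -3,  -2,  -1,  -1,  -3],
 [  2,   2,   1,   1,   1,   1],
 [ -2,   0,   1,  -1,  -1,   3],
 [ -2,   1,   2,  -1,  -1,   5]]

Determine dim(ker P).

Row reduce to echelon form.
R2 ← R2 + R1: [0, -1, -1, 0, 0, -2]
R3 ← R3 − R1: [0, 3, 3, 0, 0, 6]
R4 ← R4 − R1: [0, 4, 4, 0, 0, 8]
R3 ← R3 + (3)·R2: [0, 0, 0, 0, 0, 0]
R4 ← R4 + (4)·R2: [0, 0, 0, 0, 0, 0]
2 nonzero rows, so rank(P) = 2.
P has 6 columns; by rank–nullity, nullity = 6 − 2 = 4.

4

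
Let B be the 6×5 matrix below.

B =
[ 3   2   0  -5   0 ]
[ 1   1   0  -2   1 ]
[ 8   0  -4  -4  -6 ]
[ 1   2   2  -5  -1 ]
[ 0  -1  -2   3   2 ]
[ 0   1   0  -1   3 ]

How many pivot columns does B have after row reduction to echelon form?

Row reduce to echelon form.
R2 ← R2 − (1/3)·R1: [0, 1/3, 0, -1/3, 1]
R3 ← R3 − (8/3)·R1: [0, -16/3, -4, 28/3, -6]
R4 ← R4 − (1/3)·R1: [0, 4/3, 2, -10/3, -1]
R3 ← R3 + (16)·R2: [0, 0, -4, 4, 10]
R4 ← R4 − (4)·R2: [0, 0, 2, -2, -5]
R5 ← R5 + (3)·R2: [0, 0, -2, 2, 5]
R6 ← R6 − (3)·R2: [0, 0, 0, 0, 0]
R4 ← R4 + (1/2)·R3: [0, 0, 0, 0, 0]
R5 ← R5 − (1/2)·R3: [0, 0, 0, 0, 0]
Echelon form has 3 nonzero rows, so rank(B) = 3.
Each nonzero row contributes one pivot column: 3 pivot columns.

3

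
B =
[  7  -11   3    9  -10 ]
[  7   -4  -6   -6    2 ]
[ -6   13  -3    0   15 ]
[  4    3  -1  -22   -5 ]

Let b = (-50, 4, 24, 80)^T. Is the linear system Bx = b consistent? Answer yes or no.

yes

Row reduce the augmented matrix [B | b].
R2 ← R2 − R1: [0, 7, -9, -15, 12, 54]
R3 ← R3 + (6/7)·R1: [0, 25/7, -3/7, 54/7, 45/7, -132/7]
R4 ← R4 − (4/7)·R1: [0, 65/7, -19/7, -190/7, 5/7, 760/7]
R3 ← R3 − (25/49)·R2: [0, 0, 204/49, 753/49, 15/49, -2274/49]
R4 ← R4 − (65/49)·R2: [0, 0, 452/49, -355/49, -745/49, 1810/49]
R4 ← R4 − (113/51)·R3: [0, 0, 0, -702/17, -270/17, 2376/17]
The echelon form has 4 nonzero rows, and every pivot lies in the first 5 columns, so rank(B) = rank([B|b]) = 4.
The system is consistent.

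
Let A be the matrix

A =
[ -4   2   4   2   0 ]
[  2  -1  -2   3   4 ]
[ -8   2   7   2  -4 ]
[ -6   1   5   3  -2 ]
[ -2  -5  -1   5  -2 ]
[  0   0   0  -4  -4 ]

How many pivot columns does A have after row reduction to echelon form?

3

Row reduce to echelon form.
R2 ← R2 + (1/2)·R1: [0, 0, 0, 4, 4]
R3 ← R3 − (2)·R1: [0, -2, -1, -2, -4]
R4 ← R4 − (3/2)·R1: [0, -2, -1, 0, -2]
R5 ← R5 − (1/2)·R1: [0, -6, -3, 4, -2]
Swap R2 ↔ R3
R4 ← R4 − R2: [0, 0, 0, 2, 2]
R5 ← R5 − (3)·R2: [0, 0, 0, 10, 10]
R4 ← R4 − (1/2)·R3: [0, 0, 0, 0, 0]
R5 ← R5 − (5/2)·R3: [0, 0, 0, 0, 0]
R6 ← R6 + R3: [0, 0, 0, 0, 0]
Echelon form has 3 nonzero rows, so rank(A) = 3.
Each nonzero row contributes one pivot column: 3 pivot columns.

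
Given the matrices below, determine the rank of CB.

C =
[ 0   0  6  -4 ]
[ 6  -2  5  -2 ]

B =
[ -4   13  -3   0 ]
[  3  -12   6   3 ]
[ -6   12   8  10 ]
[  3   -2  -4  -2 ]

2

First compute CB:
[[-48,  80,  64,  68],
 [-66, 166,  18,  48]]
Now row reduce the product.
R2 ← R2 − (11/8)·R1: [0, 56, -70, -91/2]
2 nonzero rows, so rank(CB) = 2.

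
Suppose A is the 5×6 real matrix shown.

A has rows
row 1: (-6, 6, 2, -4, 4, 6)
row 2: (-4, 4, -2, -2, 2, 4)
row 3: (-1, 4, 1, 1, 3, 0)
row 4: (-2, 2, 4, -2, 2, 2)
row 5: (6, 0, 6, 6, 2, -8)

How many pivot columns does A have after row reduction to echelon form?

3

Row reduce to echelon form.
R2 ← R2 − (2/3)·R1: [0, 0, -10/3, 2/3, -2/3, 0]
R3 ← R3 − (1/6)·R1: [0, 3, 2/3, 5/3, 7/3, -1]
R4 ← R4 − (1/3)·R1: [0, 0, 10/3, -2/3, 2/3, 0]
R5 ← R5 + R1: [0, 6, 8, 2, 6, -2]
Swap R2 ↔ R3
R5 ← R5 − (2)·R2: [0, 0, 20/3, -4/3, 4/3, 0]
R4 ← R4 + R3: [0, 0, 0, 0, 0, 0]
R5 ← R5 + (2)·R3: [0, 0, 0, 0, 0, 0]
Echelon form has 3 nonzero rows, so rank(A) = 3.
Each nonzero row contributes one pivot column: 3 pivot columns.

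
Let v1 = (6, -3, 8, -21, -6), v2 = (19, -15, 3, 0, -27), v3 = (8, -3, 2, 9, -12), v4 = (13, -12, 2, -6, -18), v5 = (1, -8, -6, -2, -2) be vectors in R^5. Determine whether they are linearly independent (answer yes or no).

no

Form the matrix with these vectors as rows and row reduce.
R2 ← R2 − (19/6)·R1: [0, -11/2, -67/3, 133/2, -8]
R3 ← R3 − (4/3)·R1: [0, 1, -26/3, 37, -4]
R4 ← R4 − (13/6)·R1: [0, -11/2, -46/3, 79/2, -5]
R5 ← R5 − (1/6)·R1: [0, -15/2, -22/3, 3/2, -1]
R3 ← R3 + (2/11)·R2: [0, 0, -140/11, 540/11, -60/11]
R4 ← R4 − R2: [0, 0, 7, -27, 3]
R5 ← R5 − (15/11)·R2: [0, 0, 763/33, -981/11, 109/11]
R4 ← R4 + (11/20)·R3: [0, 0, 0, 0, 0]
R5 ← R5 + (109/60)·R3: [0, 0, 0, 0, 0]
3 nonzero rows, so the 5 vectors span a space of dimension 3.
Since 3 < 5, the vectors are linearly dependent.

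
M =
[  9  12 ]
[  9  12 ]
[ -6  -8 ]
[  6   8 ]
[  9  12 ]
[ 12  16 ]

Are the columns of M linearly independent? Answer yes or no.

no

Row reduce M to echelon form.
R2 ← R2 − R1: [0, 0]
R3 ← R3 + (2/3)·R1: [0, 0]
R4 ← R4 − (2/3)·R1: [0, 0]
R5 ← R5 − R1: [0, 0]
R6 ← R6 − (4/3)·R1: [0, 0]
1 pivot among 2 columns.
Only 1 < 2 pivot columns, so the columns are linearly dependent.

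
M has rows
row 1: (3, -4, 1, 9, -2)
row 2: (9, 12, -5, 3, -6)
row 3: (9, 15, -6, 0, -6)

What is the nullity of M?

Row reduce to echelon form.
R2 ← R2 − (3)·R1: [0, 24, -8, -24, 0]
R3 ← R3 − (3)·R1: [0, 27, -9, -27, 0]
R3 ← R3 − (9/8)·R2: [0, 0, 0, 0, 0]
2 nonzero rows, so rank(M) = 2.
M has 5 columns; by rank–nullity, nullity = 5 − 2 = 3.

3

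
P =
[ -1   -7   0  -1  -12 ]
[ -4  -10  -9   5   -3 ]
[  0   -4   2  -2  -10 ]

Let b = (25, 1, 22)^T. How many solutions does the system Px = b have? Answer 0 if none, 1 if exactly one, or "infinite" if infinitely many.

Row reduce the augmented matrix [P | b].
R2 ← R2 − (4)·R1: [0, 18, -9, 9, 45, -99]
R3 ← R3 + (2/9)·R2: [0, 0, 0, 0, 0, 0]
The echelon form has 2 nonzero rows, and every pivot lies in the first 5 columns, so rank(P) = rank([P|b]) = 2.
The system is consistent.
rank = 2 < 5 unknowns, so there are infinitely many solutions.

infinite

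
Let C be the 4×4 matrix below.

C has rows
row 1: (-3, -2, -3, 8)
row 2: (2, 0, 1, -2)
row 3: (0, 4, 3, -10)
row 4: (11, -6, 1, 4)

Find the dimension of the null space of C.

2

Row reduce to echelon form.
R2 ← R2 + (2/3)·R1: [0, -4/3, -1, 10/3]
R4 ← R4 + (11/3)·R1: [0, -40/3, -10, 100/3]
R3 ← R3 + (3)·R2: [0, 0, 0, 0]
R4 ← R4 − (10)·R2: [0, 0, 0, 0]
2 nonzero rows, so rank(C) = 2.
C has 4 columns; by rank–nullity, nullity = 4 − 2 = 2.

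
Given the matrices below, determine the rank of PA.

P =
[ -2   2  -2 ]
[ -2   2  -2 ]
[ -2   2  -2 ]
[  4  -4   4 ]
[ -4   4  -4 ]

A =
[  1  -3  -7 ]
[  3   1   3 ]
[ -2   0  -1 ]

1

First compute PA:
[[  8,   8,  22],
 [  8,   8,  22],
 [  8,   8,  22],
 [-16, -16, -44],
 [ 16,  16,  44]]
Now row reduce the product.
R2 ← R2 − R1: [0, 0, 0]
R3 ← R3 − R1: [0, 0, 0]
R4 ← R4 + (2)·R1: [0, 0, 0]
R5 ← R5 − (2)·R1: [0, 0, 0]
1 nonzero row, so rank(PA) = 1.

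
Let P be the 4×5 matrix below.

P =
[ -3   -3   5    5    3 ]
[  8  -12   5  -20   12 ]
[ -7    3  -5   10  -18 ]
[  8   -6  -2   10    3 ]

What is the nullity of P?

1

Row reduce to echelon form.
R2 ← R2 + (8/3)·R1: [0, -20, 55/3, -20/3, 20]
R3 ← R3 − (7/3)·R1: [0, 10, -50/3, -5/3, -25]
R4 ← R4 + (8/3)·R1: [0, -14, 34/3, 70/3, 11]
R3 ← R3 + (1/2)·R2: [0, 0, -15/2, -5, -15]
R4 ← R4 − (7/10)·R2: [0, 0, -3/2, 28, -3]
R4 ← R4 − (1/5)·R3: [0, 0, 0, 29, 0]
4 nonzero rows, so rank(P) = 4.
P has 5 columns; by rank–nullity, nullity = 5 − 4 = 1.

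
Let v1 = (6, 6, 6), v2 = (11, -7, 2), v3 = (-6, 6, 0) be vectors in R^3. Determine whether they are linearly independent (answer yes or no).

Form the matrix with these vectors as rows and row reduce.
R2 ← R2 − (11/6)·R1: [0, -18, -9]
R3 ← R3 + R1: [0, 12, 6]
R3 ← R3 + (2/3)·R2: [0, 0, 0]
2 nonzero rows, so the 3 vectors span a space of dimension 2.
Since 2 < 3, the vectors are linearly dependent.

no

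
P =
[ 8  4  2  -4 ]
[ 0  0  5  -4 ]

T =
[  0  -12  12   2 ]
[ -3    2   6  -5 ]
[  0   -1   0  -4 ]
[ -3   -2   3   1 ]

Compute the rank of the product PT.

2

First compute PT:
[[  0, -82, 108, -16],
 [ 12,   3, -12, -24]]
Now row reduce the product.
Swap R1 ↔ R2
2 nonzero rows, so rank(PT) = 2.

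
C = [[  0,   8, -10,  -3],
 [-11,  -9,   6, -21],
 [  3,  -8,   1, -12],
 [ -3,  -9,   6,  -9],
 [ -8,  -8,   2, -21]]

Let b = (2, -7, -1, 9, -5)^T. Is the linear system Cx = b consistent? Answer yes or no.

no

Row reduce the augmented matrix [C | b].
Swap R1 ↔ R2
R3 ← R3 + (3/11)·R1: [0, -115/11, 29/11, -195/11, -32/11]
R4 ← R4 − (3/11)·R1: [0, -72/11, 48/11, -36/11, 120/11]
R5 ← R5 − (8/11)·R1: [0, -16/11, -26/11, -63/11, 1/11]
R3 ← R3 + (115/88)·R2: [0, 0, -459/44, -1905/88, -13/44]
R4 ← R4 + (9/11)·R2: [0, 0, -42/11, -63/11, 138/11]
R5 ← R5 + (2/11)·R2: [0, 0, -46/11, -69/11, 5/11]
R4 ← R4 − (56/153)·R3: [0, 0, 0, 112/51, 1936/153]
R5 ← R5 − (184/459)·R3: [0, 0, 0, 368/153, 263/459]
R5 ← R5 − (23/21)·R4: [0, 0, 0, 0, -93/7]
The echelon form has 5 nonzero rows; the last pivot sits in the augmented column, so rank(C) = 4 but rank([C|b]) = 5.
Since the ranks differ, the system is inconsistent.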